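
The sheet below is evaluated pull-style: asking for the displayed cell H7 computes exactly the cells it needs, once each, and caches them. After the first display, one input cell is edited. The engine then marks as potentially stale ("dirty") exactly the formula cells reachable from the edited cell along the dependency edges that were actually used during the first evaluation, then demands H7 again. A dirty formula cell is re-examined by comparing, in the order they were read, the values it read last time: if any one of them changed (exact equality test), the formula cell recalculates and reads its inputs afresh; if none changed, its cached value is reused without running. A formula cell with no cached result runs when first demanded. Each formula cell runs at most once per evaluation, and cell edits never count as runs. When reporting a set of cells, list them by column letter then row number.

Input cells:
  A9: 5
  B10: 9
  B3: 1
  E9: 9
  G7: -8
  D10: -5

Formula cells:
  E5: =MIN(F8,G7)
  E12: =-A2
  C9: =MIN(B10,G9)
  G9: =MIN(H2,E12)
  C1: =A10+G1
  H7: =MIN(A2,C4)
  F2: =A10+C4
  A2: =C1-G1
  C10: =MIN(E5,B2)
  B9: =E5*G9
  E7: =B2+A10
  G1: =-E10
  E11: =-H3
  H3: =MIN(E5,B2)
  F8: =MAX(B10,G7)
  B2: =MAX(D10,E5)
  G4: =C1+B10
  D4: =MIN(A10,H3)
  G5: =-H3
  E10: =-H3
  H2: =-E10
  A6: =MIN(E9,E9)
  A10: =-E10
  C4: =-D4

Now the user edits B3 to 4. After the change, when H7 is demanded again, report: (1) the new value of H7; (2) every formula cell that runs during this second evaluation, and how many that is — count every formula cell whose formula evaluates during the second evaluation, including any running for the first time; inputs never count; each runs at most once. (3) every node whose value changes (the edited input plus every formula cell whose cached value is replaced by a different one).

First demand of the output computes:
  F8 = MAX(9, -8) = 9
  E5 = MIN(9, -8) = -8
  B2 = MAX(-5, -8) = -5
  H3 = MIN(-8, -5) = -8
  E10 = -(-8) = 8
  A10 = -(8) = -8
  D4 = MIN(-8, -8) = -8
  C4 = -(-8) = 8
  G1 = -(8) = -8
  C1 = -8 + -8 = -16
  A2 = -16 - -8 = -8
  H7 = MIN(-8, 8) = -8

After the edit, cleaning proceeds:
  no node depends on B3 at all; the second demand re-runs nothing.

Note the shortcut — nothing in the graph depends on B3 at all, so no recomputation happens.

Demanding H7 again yields -8.
0 formula cells run: none.
The nodes whose values change: B3.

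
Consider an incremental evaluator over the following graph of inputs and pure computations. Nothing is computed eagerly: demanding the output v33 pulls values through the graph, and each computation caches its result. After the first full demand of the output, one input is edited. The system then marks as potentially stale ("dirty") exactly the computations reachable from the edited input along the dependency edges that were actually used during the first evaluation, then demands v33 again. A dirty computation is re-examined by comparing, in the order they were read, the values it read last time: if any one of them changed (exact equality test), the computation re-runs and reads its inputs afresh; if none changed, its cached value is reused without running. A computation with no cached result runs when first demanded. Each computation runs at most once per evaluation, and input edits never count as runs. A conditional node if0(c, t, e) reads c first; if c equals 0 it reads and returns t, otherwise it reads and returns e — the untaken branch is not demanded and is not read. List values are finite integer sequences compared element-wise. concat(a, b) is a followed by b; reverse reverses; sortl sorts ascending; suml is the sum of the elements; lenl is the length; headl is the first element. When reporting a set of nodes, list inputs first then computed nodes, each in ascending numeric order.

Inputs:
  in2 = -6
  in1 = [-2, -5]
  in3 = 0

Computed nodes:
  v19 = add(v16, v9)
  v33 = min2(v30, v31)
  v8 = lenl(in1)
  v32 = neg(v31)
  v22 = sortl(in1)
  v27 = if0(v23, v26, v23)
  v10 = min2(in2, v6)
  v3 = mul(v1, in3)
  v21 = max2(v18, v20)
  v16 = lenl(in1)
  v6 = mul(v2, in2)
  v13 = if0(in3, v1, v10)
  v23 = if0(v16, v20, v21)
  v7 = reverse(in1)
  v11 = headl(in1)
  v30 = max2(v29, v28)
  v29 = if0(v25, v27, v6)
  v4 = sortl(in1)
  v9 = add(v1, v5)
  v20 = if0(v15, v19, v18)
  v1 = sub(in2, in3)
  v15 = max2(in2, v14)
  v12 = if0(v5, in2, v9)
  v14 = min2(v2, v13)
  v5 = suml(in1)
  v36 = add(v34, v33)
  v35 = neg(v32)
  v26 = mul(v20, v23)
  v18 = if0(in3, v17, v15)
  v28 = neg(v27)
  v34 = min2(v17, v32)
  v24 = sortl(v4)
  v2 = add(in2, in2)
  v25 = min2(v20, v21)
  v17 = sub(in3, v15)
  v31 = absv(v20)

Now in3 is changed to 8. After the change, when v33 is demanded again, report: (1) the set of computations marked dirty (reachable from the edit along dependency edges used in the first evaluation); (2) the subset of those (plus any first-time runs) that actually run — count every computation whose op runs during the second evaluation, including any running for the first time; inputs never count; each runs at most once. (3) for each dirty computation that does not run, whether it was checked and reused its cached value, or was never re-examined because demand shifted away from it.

Dirty set: v1, v13, v14, v15, v17, v18, v20, v21, v23, v25, v27, v28, v29, v30, v31, v33.
Run set: v10, v13, v18, v20, v21, v23, v25, v27, v28, v29, v30, v31 (12 run).
Re-examined without running (cache reused): v14, v15, v33.
Left stale — demand moved off them: v1, v17.
The important point: the flipped condition redirects demand; v1, v17 are left stale, never re-checked.

Initial pass — values computed on the first demand:
  v1 = sub(-6, 0) = -6
  v2 = add(-6, -6) = -12
  v6 = mul(-12, -6) = 72
  v13 = if0(in3=0 -> then branch v1) = -6
  v14 = min2(-12, -6) = -12
  v15 = max2(-6, -12) = -6
  v16 = lenl([-2, -5]) = 2
  v17 = sub(0, -6) = 6
  v18 = if0(in3=0 -> then branch v17) = 6
  v20 = if0(v15=-6 -> else branch v18) = 6
  v21 = max2(6, 6) = 6
  v23 = if0(v16=2 -> else branch v21) = 6
  v25 = min2(6, 6) = 6
  v27 = if0(v23=6 -> else branch v23) = 6
  v28 = neg(6) = -6
  v29 = if0(v25=6 -> else branch v6) = 72
  v30 = max2(72, -6) = 72
  v31 = absv(6) = 6
  v33 = min2(72, 6) = 6

Second demand — change propagation:
  v1: dirty yet unreached — the second evaluation never asks for it.
  v10: newly demanded (no cache) — executes and yields -6.
  v13: re-runs because in3 0->8; new result -6 (unchanged).
  v14: re-examined; everything it read last time is the same (v2 unchanged, v13 unchanged) — cache -12 kept, no run.
  v15: re-examined; everything it read last time is the same (in2 unchanged, v14 unchanged) — cache -6 kept, no run.
  v17: dirty yet unreached — the second evaluation never asks for it.
  v18: re-runs because in3 0->8; new result -6.
  v20: re-runs because v18 6->-6; new result -6.
  v21: re-runs because v18 6->-6; v20 6->-6; new result -6.
  v23: re-runs because v21 6->-6; new result -6.
  v25: re-runs because v20 6->-6; v21 6->-6; new result -6.
  v27: re-runs because v23 6->-6; v23 6->-6; new result -6.
  v28: re-runs because v27 6->-6; new result 6.
  v29: re-runs because v25 6->-6; new result 72 (unchanged).
  v30: re-runs because v28 -6->6; new result 72 (unchanged).
  v31: re-runs because v20 6->-6; new result 6 (unchanged).
  v33: re-examined; everything it read last time is the same (v30 unchanged, v31 unchanged) — cache 6 kept, no run.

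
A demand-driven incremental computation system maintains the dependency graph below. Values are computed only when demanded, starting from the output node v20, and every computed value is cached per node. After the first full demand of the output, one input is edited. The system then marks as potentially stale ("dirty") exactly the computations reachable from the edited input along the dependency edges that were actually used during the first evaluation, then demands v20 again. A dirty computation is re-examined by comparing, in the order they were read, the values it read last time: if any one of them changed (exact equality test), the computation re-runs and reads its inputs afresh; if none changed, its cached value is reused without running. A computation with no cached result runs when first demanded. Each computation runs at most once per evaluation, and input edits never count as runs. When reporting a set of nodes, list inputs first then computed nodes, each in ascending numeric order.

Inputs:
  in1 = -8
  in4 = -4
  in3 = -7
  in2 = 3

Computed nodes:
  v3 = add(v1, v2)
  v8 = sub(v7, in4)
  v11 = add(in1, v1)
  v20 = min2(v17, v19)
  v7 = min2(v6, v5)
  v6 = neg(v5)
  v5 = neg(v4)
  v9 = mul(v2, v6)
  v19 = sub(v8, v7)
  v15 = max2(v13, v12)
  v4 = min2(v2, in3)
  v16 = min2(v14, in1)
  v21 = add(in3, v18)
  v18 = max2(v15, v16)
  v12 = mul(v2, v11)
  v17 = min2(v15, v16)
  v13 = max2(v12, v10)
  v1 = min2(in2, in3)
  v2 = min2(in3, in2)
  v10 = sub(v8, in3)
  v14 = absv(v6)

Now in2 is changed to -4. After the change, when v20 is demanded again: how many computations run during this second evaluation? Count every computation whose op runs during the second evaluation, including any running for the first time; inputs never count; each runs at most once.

First evaluation (everything demanded from the output):
  v1 = min2(3, -7) = -7
  v2 = min2(-7, 3) = -7
  v4 = min2(-7, -7) = -7
  v5 = neg(-7) = 7
  v6 = neg(7) = -7
  v7 = min2(-7, 7) = -7
  v8 = sub(-7, -4) = -3
  v10 = sub(-3, -7) = 4
  v11 = add(-8, -7) = -15
  v12 = mul(-7, -15) = 105
  v13 = max2(105, 4) = 105
  v14 = absv(-7) = 7
  v15 = max2(105, 105) = 105
  v16 = min2(7, -8) = -8
  v17 = min2(105, -8) = -8
  v19 = sub(-3, -7) = 4
  v20 = min2(-8, 4) = -8

Propagation after the edit:
  v1: runs — in2 3->-4; result -7 (same value as before).
  v2: runs — in2 3->-4; result -7 (same value as before).
  v4: checked — values it read are unchanged (v2 unchanged, in3 unchanged); reused cached -7 without running.
  v5: checked — values it read are unchanged (v4 unchanged); reused cached 7 without running.
  v6: checked — values it read are unchanged (v5 unchanged); reused cached -7 without running.
  v7: checked — values it read are unchanged (v6 unchanged, v5 unchanged); reused cached -7 without running.
  v8: checked — values it read are unchanged (v7 unchanged, in4 unchanged); reused cached -3 without running.
  v10: checked — values it read are unchanged (v8 unchanged, in3 unchanged); reused cached 4 without running.
  v11: checked — values it read are unchanged (in1 unchanged, v1 unchanged); reused cached -15 without running.
  v12: checked — values it read are unchanged (v2 unchanged, v11 unchanged); reused cached 105 without running.
  v13: checked — values it read are unchanged (v12 unchanged, v10 unchanged); reused cached 105 without running.
  v14: checked — values it read are unchanged (v6 unchanged); reused cached 7 without running.
  v15: checked — values it read are unchanged (v13 unchanged, v12 unchanged); reused cached 105 without running.
  v16: checked — values it read are unchanged (v14 unchanged, in1 unchanged); reused cached -8 without running.
  v17: checked — values it read are unchanged (v15 unchanged, v16 unchanged); reused cached -8 without running.
  v19: checked — values it read are unchanged (v8 unchanged, v7 unchanged); reused cached 4 without running.
  v20: checked — values it read are unchanged (v17 unchanged, v19 unchanged); reused cached -8 without running.

Key observation: the cutoff stops propagation at v4 — its inputs' values are unchanged, so it reuses its cache.

Computations that run: v1, v2 — 2 in total.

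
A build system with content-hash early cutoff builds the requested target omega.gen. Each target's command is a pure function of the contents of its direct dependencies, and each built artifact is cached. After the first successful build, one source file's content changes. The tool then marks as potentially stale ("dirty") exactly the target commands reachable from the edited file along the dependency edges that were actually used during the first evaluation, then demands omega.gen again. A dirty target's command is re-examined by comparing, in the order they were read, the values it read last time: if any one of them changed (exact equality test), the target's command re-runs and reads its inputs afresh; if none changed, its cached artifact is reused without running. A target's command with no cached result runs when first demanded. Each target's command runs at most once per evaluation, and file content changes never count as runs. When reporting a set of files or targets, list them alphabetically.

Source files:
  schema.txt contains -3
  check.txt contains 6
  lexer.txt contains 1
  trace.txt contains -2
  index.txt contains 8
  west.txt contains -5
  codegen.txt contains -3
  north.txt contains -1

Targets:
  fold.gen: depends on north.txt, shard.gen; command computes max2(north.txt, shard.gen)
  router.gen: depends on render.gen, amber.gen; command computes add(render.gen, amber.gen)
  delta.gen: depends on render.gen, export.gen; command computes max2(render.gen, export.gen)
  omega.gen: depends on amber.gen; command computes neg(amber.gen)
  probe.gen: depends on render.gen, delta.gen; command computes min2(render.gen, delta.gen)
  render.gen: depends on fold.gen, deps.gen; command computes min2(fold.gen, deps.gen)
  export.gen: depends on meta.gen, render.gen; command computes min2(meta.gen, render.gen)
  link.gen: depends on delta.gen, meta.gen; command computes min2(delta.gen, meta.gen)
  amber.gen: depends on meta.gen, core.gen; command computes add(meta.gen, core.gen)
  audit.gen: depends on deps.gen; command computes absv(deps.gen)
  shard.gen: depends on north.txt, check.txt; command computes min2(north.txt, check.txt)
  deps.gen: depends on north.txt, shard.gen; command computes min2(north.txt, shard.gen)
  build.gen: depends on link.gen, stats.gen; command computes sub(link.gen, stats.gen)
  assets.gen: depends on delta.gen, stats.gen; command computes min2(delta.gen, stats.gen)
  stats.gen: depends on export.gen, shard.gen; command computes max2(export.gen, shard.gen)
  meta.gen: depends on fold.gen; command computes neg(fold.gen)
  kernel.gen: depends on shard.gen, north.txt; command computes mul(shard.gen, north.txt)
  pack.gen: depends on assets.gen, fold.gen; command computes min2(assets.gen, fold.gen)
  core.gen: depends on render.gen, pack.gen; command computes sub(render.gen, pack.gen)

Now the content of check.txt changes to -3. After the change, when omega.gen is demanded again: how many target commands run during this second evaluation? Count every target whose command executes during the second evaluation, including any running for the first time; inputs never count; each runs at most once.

First evaluation (everything demanded from the output):
  shard.gen = min2(-1, 6) = -1
  deps.gen = min2(-1, -1) = -1
  fold.gen = max2(-1, -1) = -1
  meta.gen = neg(-1) = 1
  render.gen = min2(-1, -1) = -1
  export.gen = min2(1, -1) = -1
  delta.gen = max2(-1, -1) = -1
  stats.gen = max2(-1, -1) = -1
  assets.gen = min2(-1, -1) = -1
  pack.gen = min2(-1, -1) = -1
  core.gen = sub(-1, -1) = 0
  amber.gen = add(1, 0) = 1
  omega.gen = neg(1) = -1

Propagation after the edit:
  shard.gen: runs — check.txt 6->-3; result -3.
  deps.gen: runs — shard.gen -1->-3; result -3.
  fold.gen: runs — shard.gen -1->-3; result -1 (same value as before).
  meta.gen: checked — values it read are unchanged (fold.gen unchanged); reused cached 1 without running.
  render.gen: runs — deps.gen -1->-3; result -3.
  export.gen: runs — render.gen -1->-3; result -3.
  delta.gen: runs — render.gen -1->-3; export.gen -1->-3; result -3.
  stats.gen: runs — export.gen -1->-3; shard.gen -1->-3; result -3.
  assets.gen: runs — delta.gen -1->-3; stats.gen -1->-3; result -3.
  pack.gen: runs — assets.gen -1->-3; result -3.
  core.gen: runs — render.gen -1->-3; pack.gen -1->-3; result 0 (same value as before).
  amber.gen: checked — values it read are unchanged (meta.gen unchanged, core.gen unchanged); reused cached 1 without running.
  omega.gen: checked — values it read are unchanged (amber.gen unchanged); reused cached -1 without running.

Key observation: the cutoff stops propagation at meta.gen — its inputs' values are unchanged, so it reuses its cache.

Target commands that run: assets.gen, core.gen, delta.gen, deps.gen, export.gen, fold.gen, pack.gen, render.gen, shard.gen, stats.gen — 10 in total.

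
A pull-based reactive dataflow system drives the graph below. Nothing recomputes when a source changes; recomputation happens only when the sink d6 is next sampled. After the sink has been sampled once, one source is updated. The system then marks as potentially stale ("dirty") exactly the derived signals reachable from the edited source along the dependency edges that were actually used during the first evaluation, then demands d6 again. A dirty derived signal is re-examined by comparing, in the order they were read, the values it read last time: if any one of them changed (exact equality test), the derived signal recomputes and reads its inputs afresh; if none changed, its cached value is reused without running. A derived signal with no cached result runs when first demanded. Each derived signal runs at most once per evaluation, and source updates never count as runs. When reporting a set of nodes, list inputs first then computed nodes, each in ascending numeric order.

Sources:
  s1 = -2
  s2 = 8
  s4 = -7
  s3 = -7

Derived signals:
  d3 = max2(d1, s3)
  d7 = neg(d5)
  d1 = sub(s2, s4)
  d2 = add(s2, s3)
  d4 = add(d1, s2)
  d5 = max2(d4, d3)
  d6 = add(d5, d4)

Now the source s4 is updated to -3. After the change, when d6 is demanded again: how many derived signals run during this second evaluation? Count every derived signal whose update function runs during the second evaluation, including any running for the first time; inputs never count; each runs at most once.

First evaluation (everything demanded from the output):
  d1 = sub(8, -7) = 15
  d3 = max2(15, -7) = 15
  d4 = add(15, 8) = 23
  d5 = max2(23, 15) = 23
  d6 = add(23, 23) = 46

Propagation after the edit:
  d1: runs — s4 -7->-3; result 11.
  d3: runs — d1 15->11; result 11.
  d4: runs — d1 15->11; result 19.
  d5: runs — d4 23->19; d3 15->11; result 19.
  d6: runs — d5 23->19; d4 23->19; result 38.

Derived signals that run: d1, d3, d4, d5, d6 — 5 in total.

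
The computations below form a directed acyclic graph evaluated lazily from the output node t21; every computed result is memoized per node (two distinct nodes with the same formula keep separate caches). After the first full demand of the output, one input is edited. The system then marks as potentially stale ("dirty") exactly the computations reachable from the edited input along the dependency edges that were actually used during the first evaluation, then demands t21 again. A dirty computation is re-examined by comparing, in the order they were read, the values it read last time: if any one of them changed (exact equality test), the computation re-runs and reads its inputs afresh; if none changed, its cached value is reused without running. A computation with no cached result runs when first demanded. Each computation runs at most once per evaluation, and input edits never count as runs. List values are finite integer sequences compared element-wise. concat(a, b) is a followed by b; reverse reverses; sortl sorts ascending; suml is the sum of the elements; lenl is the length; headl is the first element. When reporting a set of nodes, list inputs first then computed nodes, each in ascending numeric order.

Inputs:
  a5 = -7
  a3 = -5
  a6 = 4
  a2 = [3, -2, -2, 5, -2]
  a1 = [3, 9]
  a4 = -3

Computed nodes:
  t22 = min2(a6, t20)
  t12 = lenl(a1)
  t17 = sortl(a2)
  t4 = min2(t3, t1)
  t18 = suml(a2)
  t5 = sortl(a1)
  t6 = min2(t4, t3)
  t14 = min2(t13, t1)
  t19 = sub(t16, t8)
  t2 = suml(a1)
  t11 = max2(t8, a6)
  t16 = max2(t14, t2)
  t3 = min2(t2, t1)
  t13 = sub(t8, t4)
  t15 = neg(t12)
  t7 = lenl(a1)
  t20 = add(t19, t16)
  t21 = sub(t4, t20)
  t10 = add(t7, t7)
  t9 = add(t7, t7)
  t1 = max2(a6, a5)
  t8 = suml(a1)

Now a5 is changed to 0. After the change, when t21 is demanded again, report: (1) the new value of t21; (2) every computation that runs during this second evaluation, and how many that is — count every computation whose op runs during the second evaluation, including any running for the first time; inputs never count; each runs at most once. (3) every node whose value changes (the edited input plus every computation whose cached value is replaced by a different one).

First demand of the output computes:
  t1 = max2(4, -7) = 4
  t2 = suml([3, 9]) = 12
  t3 = min2(12, 4) = 4
  t4 = min2(4, 4) = 4
  t8 = suml([3, 9]) = 12
  t13 = sub(12, 4) = 8
  t14 = min2(8, 4) = 4
  t16 = max2(4, 12) = 12
  t19 = sub(12, 12) = 0
  t20 = add(0, 12) = 12
  t21 = sub(4, 12) = -8

After the edit, cleaning proceeds:
  t1: a read changed (a5 -7->0) — executes, giving 4 — identical to its old value.
  t3: dirty, but its reads are unchanged (t2 unchanged, t1 unchanged); cached 4 stands.
  t4: dirty, but its reads are unchanged (t3 unchanged, t1 unchanged); cached 4 stands.
  t13: dirty, but its reads are unchanged (t8 unchanged, t4 unchanged); cached 8 stands.
  t14: dirty, but its reads are unchanged (t13 unchanged, t1 unchanged); cached 4 stands.
  t16: dirty, but its reads are unchanged (t14 unchanged, t2 unchanged); cached 12 stands.
  t19: dirty, but its reads are unchanged (t16 unchanged, t8 unchanged); cached 0 stands.
  t20: dirty, but its reads are unchanged (t19 unchanged, t16 unchanged); cached 12 stands.
  t21: dirty, but its reads are unchanged (t4 unchanged, t20 unchanged); cached -8 stands.

Note the absorption at t1: it re-runs yet its value is the same, leaving the output's value untouched.

Demanding t21 again yields -8.
1 computations run: t1.
The nodes whose values change: a5.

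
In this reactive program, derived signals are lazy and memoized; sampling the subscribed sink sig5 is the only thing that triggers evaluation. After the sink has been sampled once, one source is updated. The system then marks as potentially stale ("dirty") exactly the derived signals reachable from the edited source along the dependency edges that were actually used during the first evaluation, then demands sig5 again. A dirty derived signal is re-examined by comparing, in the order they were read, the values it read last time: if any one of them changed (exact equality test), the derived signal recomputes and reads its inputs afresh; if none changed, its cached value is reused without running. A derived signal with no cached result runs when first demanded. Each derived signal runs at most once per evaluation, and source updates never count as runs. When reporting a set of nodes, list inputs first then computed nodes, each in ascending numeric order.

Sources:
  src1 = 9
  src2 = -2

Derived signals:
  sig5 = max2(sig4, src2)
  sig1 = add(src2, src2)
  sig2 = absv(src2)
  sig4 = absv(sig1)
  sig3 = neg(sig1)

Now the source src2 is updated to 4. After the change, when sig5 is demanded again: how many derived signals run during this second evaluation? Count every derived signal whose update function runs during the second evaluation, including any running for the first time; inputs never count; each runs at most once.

3 derived signals run: sig1, sig4, sig5.

First demand of the output computes:
  sig1 = add(-2, -2) = -4
  sig4 = absv(-4) = 4
  sig5 = max2(4, -2) = 4

After the edit, cleaning proceeds:
  sig1: a read changed (src2 -2->4; src2 -2->4) — executes, giving 8.
  sig4: a read changed (sig1 -4->8) — executes, giving 8.
  sig5: a read changed (sig4 4->8; src2 -2->4) — executes, giving 8.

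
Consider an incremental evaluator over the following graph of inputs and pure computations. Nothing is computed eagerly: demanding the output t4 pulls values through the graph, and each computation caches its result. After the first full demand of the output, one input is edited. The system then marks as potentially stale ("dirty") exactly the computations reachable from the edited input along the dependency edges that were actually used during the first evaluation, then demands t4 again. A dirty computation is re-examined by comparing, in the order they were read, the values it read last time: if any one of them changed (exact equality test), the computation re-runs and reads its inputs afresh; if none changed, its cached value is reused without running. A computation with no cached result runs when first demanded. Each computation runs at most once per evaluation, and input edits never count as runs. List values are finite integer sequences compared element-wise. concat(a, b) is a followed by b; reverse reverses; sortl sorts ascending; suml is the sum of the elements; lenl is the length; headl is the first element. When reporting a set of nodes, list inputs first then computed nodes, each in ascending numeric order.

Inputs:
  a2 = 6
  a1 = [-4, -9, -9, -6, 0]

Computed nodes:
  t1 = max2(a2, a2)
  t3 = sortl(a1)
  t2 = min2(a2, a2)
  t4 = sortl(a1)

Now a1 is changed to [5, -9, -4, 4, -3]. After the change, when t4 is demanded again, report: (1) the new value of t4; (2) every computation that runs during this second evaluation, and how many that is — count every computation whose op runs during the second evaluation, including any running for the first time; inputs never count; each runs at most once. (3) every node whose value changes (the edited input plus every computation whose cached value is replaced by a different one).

Initial pass — values computed on the first demand:
  t4 = sortl([-4, -9, -9, -6, 0]) = [-9, -9, -6, -4, 0]

Second demand — change propagation:
  t4: re-runs because a1 [-4, -9, -9, -6, 0]->[5, -9, -4, 4, -3]; new result [-9, -4, -3, 4, 5].

t4 now evaluates to [-9, -4, -3, 4, 5].
Run set: t4 (1 run).
Changed values: a1, t4.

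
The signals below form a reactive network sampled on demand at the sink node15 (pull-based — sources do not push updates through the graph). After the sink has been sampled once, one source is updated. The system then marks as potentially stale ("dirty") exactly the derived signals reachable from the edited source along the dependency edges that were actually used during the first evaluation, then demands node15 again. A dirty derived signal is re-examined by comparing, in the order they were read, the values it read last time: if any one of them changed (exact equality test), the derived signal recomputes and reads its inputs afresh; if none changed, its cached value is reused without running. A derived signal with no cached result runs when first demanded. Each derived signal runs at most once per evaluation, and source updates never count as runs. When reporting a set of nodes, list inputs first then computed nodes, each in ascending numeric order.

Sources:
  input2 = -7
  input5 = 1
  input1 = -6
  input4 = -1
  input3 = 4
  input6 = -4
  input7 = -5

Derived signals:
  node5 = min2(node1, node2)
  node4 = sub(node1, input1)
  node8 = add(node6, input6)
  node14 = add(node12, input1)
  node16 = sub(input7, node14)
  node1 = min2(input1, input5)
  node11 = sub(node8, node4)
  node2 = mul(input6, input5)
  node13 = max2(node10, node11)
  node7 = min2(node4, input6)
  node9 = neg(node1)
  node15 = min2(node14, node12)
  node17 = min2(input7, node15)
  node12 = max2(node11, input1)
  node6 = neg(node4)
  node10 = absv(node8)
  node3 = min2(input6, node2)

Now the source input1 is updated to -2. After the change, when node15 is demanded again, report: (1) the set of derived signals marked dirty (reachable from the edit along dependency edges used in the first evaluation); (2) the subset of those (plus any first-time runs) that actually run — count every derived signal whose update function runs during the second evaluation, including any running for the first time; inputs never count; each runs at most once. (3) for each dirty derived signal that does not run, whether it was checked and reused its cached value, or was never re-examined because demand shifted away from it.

Dirty set: node1, node4, node6, node8, node11, node12, node14, node15.
Run set: node1, node4, node12, node14, node15 (5 run).
Re-examined without running (cache reused): node6, node8, node11.
The important point: at node6 every value read last time is unchanged, so the dirty flag clears without a run.

Initial pass — values computed on the first demand:
  node1 = min2(-6, 1) = -6
  node4 = sub(-6, -6) = 0
  node6 = neg(0) = 0
  node8 = add(0, -4) = -4
  node11 = sub(-4, 0) = -4
  node12 = max2(-4, -6) = -4
  node14 = add(-4, -6) = -10
  node15 = min2(-10, -4) = -10

Second demand — change propagation:
  node1: re-runs because input1 -6->-2; new result -2.
  node4: re-runs because node1 -6->-2; input1 -6->-2; new result 0 (unchanged).
  node6: re-examined; everything it read last time is the same (node4 unchanged) — cache 0 kept, no run.
  node8: re-examined; everything it read last time is the same (node6 unchanged, input6 unchanged) — cache -4 kept, no run.
  node11: re-examined; everything it read last time is the same (node8 unchanged, node4 unchanged) — cache -4 kept, no run.
  node12: re-runs because input1 -6->-2; new result -2.
  node14: re-runs because node12 -4->-2; input1 -6->-2; new result -4.
  node15: re-runs because node14 -10->-4; node12 -4->-2; new result -4.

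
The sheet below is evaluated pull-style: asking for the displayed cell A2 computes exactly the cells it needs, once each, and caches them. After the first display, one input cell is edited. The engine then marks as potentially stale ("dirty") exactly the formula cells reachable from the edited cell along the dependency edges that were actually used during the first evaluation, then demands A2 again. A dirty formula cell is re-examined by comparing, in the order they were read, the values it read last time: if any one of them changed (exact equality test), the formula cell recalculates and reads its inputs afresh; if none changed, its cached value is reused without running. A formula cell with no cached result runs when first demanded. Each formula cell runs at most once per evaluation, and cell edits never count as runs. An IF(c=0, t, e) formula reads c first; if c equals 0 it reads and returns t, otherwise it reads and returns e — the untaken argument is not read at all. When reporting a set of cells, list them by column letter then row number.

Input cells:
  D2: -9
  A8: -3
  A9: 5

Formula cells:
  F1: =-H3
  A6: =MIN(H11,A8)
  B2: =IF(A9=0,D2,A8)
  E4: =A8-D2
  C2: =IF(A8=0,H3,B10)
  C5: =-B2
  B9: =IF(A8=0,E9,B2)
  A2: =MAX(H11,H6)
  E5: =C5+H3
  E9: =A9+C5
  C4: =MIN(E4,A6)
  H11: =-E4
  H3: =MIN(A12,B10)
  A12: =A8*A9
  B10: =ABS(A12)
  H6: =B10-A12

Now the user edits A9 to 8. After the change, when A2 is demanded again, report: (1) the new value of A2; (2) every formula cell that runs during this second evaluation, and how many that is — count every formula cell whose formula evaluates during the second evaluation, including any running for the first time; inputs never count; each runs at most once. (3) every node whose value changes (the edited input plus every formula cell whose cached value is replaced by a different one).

First demand of the output computes:
  A12 = -3 * 5 = -15
  B10 = ABS(-15) = 15
  E4 = -3 - -9 = 6
  H6 = 15 - -15 = 30
  H11 = -(6) = -6
  A2 = MAX(-6, 30) = 30

After the edit, cleaning proceeds:
  A12: a read changed (A9 5->8) — executes, giving -24.
  B10: a read changed (A12 -15->-24) — executes, giving 24.
  H6: a read changed (B10 15->24; A12 -15->-24) — executes, giving 48.
  A2: a read changed (H6 30->48) — executes, giving 48.

Demanding A2 again yields 48.
4 formula cells run: A2, A12, B10, H6.
The nodes whose values change: A2, A9, A12, B10, H6.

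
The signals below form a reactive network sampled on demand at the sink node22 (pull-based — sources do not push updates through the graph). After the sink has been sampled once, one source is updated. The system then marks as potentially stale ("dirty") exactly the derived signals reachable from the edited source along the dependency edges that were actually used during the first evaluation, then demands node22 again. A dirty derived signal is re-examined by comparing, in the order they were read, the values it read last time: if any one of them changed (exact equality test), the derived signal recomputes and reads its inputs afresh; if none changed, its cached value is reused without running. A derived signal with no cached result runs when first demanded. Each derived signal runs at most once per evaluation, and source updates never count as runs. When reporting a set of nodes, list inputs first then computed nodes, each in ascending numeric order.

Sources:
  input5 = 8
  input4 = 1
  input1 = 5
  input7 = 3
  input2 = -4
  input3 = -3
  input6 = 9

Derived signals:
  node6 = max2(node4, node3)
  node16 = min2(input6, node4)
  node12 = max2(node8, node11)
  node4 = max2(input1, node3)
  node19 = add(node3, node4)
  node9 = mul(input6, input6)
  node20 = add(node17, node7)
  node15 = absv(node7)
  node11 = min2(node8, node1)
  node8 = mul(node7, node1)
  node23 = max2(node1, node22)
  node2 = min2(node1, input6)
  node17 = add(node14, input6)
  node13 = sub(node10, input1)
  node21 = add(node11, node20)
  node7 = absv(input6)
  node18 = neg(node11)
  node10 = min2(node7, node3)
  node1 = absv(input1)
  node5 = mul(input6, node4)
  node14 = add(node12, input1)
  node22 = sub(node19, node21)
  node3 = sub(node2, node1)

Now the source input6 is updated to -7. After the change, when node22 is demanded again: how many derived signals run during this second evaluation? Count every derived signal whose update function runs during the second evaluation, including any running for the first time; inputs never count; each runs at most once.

Initial pass — values computed on the first demand:
  node1 = absv(5) = 5
  node2 = min2(5, 9) = 5
  node3 = sub(5, 5) = 0
  node4 = max2(5, 0) = 5
  node7 = absv(9) = 9
  node8 = mul(9, 5) = 45
  node11 = min2(45, 5) = 5
  node12 = max2(45, 5) = 45
  node14 = add(45, 5) = 50
  node17 = add(50, 9) = 59
  node19 = add(0, 5) = 5
  node20 = add(59, 9) = 68
  node21 = add(5, 68) = 73
  node22 = sub(5, 73) = -68

Second demand — change propagation:
  node2: re-runs because input6 9->-7; new result -7.
  node3: re-runs because node2 5->-7; new result -12.
  node4: re-runs because node3 0->-12; new result 5 (unchanged).
  node7: re-runs because input6 9->-7; new result 7.
  node8: re-runs because node7 9->7; new result 35.
  node11: re-runs because node8 45->35; new result 5 (unchanged).
  node12: re-runs because node8 45->35; new result 35.
  node14: re-runs because node12 45->35; new result 40.
  node17: re-runs because node14 50->40; input6 9->-7; new result 33.
  node19: re-runs because node3 0->-12; new result -7.
  node20: re-runs because node17 59->33; node7 9->7; new result 40.
  node21: re-runs because node20 68->40; new result 45.
  node22: re-runs because node19 5->-7; node21 73->45; new result -52.

Run set: node2, node3, node4, node7, node8, node11, node12, node14, node17, node19, node20, node21, node22 (13 run).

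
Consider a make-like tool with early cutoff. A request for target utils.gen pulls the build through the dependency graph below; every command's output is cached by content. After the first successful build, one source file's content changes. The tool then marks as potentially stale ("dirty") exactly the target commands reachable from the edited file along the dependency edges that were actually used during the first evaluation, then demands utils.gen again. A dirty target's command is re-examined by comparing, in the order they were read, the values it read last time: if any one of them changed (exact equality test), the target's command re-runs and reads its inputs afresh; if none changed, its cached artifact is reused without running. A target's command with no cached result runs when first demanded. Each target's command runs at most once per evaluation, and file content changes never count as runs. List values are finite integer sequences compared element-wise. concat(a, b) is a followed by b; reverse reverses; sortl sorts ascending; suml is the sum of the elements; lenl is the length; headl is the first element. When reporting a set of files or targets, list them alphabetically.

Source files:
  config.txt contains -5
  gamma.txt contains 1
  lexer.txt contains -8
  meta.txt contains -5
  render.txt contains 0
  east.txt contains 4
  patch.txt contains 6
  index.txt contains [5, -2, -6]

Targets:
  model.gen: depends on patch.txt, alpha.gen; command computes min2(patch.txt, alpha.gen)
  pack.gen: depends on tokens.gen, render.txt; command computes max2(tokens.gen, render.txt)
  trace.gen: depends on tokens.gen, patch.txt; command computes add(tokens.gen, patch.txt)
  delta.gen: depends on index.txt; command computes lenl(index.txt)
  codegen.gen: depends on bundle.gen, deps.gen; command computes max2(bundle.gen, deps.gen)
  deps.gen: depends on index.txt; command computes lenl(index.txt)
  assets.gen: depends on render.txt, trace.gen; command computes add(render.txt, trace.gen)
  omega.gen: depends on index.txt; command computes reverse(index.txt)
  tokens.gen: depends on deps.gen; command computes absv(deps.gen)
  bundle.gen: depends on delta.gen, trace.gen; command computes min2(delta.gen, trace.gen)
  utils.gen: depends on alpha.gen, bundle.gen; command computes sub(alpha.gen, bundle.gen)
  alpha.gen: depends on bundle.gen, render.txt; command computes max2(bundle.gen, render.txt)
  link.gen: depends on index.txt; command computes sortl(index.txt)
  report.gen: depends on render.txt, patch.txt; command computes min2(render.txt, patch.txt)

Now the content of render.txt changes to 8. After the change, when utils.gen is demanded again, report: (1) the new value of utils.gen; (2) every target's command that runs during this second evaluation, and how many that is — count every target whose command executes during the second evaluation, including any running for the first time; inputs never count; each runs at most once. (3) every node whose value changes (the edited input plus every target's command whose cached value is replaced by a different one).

First demand of the output computes:
  delta.gen = lenl([5, -2, -6]) = 3
  deps.gen = lenl([5, -2, -6]) = 3
  tokens.gen = absv(3) = 3
  trace.gen = add(3, 6) = 9
  bundle.gen = min2(3, 9) = 3
  alpha.gen = max2(3, 0) = 3
  utils.gen = sub(3, 3) = 0

After the edit, cleaning proceeds:
  alpha.gen: a read changed (render.txt 0->8) — executes, giving 8.
  utils.gen: a read changed (alpha.gen 3->8) — executes, giving 5.

Demanding utils.gen again yields 5.
2 target commands run: alpha.gen, utils.gen.
The nodes whose values change: alpha.gen, render.txt, utils.gen.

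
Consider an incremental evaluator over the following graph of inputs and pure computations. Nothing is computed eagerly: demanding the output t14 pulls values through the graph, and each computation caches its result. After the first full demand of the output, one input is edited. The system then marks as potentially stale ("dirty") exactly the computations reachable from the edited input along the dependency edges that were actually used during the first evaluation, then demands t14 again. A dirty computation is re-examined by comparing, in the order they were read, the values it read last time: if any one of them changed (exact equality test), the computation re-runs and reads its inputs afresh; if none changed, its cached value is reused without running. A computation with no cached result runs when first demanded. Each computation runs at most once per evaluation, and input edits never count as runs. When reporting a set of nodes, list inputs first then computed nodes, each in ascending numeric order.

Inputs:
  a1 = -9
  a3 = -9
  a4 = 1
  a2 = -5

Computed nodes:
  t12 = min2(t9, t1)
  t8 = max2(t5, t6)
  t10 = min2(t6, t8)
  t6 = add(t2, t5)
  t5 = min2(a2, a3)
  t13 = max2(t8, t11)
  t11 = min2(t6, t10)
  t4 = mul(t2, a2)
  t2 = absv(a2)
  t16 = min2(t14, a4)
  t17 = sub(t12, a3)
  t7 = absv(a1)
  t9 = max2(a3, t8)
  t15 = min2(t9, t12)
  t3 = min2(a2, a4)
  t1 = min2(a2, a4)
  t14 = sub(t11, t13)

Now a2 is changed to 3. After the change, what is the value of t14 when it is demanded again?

t14 now evaluates to 0.

Initial pass — values computed on the first demand:
  t2 = absv(-5) = 5
  t5 = min2(-5, -9) = -9
  t6 = add(5, -9) = -4
  t8 = max2(-9, -4) = -4
  t10 = min2(-4, -4) = -4
  t11 = min2(-4, -4) = -4
  t13 = max2(-4, -4) = -4
  t14 = sub(-4, -4) = 0

Second demand — change propagation:
  t2: re-runs because a2 -5->3; new result 3.
  t5: re-runs because a2 -5->3; new result -9 (unchanged).
  t6: re-runs because t2 5->3; new result -6.
  t8: re-runs because t6 -4->-6; new result -6.
  t10: re-runs because t6 -4->-6; t8 -4->-6; new result -6.
  t11: re-runs because t6 -4->-6; t10 -4->-6; new result -6.
  t13: re-runs because t8 -4->-6; t11 -4->-6; new result -6.
  t14: re-runs because t11 -4->-6; t13 -4->-6; new result 0 (unchanged).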